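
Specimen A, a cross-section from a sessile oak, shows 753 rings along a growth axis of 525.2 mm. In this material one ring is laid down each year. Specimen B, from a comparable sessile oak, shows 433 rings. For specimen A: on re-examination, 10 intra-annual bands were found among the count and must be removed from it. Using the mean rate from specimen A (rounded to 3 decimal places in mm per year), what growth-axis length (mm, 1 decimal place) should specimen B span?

Specimen A: adjusted count: 753 − 10 = 743 rings.
A: Extension rate ≈ 525.2 / 743 = 0.707 mm/yr.
For B, 0.707 mm/year × 433 years = 306.1 mm.

306.1 mm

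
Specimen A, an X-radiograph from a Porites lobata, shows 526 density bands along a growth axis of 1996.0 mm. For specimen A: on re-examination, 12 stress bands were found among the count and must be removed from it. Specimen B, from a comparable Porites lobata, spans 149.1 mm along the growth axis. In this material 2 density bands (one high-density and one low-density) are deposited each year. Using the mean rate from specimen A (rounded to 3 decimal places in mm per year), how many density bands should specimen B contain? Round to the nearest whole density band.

Specimen A: correcting the raw count gives 526 − 12 = 514 true density bands.
Specimen A: 514 density bands at 2 per year is 514 / 2 = 257 years.
A: Extension rate ≈ 1996.0 / 257 = 7.767 mm per year.
For B, 149.1 / 7.767 = 19.20 years; at 2 density bands per year that is 19.20 × 2 ≈ 38 density bands.

38 density bands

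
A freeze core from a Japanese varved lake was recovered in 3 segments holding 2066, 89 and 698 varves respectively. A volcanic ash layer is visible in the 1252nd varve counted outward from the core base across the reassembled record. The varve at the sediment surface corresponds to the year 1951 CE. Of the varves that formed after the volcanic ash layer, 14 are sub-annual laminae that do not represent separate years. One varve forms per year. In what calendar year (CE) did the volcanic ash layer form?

364 CE

Total varves = 2066 + 89 + 698 = 2853.
2853 − 1252 = 1601 varves lie beyond the volcanic ash layer toward the sediment surface.
Excluding 14 false varves: 1601 − 14 = 1587.
The varve at the sediment surface is 1951 CE, so the volcanic ash layer dates to 1951 − 1587 = 364 CE.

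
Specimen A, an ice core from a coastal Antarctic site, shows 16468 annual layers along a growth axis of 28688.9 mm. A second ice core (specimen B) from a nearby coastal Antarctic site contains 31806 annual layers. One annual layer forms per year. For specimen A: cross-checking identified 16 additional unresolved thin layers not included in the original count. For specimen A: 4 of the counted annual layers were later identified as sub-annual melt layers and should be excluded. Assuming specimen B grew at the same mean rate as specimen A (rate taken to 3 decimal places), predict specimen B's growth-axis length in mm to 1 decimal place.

Specimen A: adjusted count: 16468 − 4 + 16 = 16480 annual layers.
A: Extension rate ≈ 28688.9 / 16480 = 1.741 mm/yr.
B's length ≈ 1.741 × 31806 = 55374.2 mm.

55374.2 mm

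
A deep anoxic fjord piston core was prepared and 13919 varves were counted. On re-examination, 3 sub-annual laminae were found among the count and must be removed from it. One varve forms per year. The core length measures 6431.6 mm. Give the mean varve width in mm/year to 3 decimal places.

0.462 mm/year

True varve count = 13919 − 3 = 13916.
Extension rate ≈ 6431.6 / 13916 = 0.462 mm/year.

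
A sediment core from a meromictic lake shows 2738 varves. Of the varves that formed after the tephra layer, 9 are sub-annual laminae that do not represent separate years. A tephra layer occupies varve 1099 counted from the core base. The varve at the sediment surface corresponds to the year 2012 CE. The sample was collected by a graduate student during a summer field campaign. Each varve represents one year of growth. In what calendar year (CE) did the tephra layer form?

382 CE

The tephra layer sits at varve 1099 from the core base, so 2738 − 1099 = 1639 varves formed after it.
1639 − 9 false = 1630 true varves after the tephra layer.
The varve at the sediment surface is 2012 CE, so the tephra layer dates to 2012 − 1630 = 382 CE.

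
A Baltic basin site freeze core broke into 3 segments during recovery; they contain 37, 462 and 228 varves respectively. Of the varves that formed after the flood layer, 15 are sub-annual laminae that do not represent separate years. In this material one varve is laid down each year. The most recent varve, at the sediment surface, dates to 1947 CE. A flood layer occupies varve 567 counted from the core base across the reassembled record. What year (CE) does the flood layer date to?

1802 CE

Total varves = 37 + 462 + 228 = 727.
Between varve 567 and the sediment surface there are 727 − 567 = 160 varves.
Excluding 15 false varves: 160 − 15 = 145.
The varve at the sediment surface is 1947 CE, so the flood layer dates to 1947 − 145 = 1802 CE.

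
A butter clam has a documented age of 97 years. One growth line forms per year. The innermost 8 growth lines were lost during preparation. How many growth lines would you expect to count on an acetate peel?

89 growth lines

Expected growth lines over 97 years: 97.
Subtracting the 8 growth lines not captured gives 97 − 8 = 89 growth lines in the record.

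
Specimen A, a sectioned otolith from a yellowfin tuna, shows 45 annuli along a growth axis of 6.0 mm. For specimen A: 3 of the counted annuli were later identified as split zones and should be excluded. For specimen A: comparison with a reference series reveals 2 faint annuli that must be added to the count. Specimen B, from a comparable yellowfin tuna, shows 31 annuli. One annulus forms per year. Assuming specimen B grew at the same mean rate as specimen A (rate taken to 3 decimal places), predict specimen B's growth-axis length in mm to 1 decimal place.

Specimen A: adjusted count: 45 − 3 + 2 = 44 annuli.
A: Mean rate = 6.0 mm / 44 years ≈ 0.136 mm/year.
For B, 0.136 mm/year × 31 years = 4.2 mm.

4.2 mm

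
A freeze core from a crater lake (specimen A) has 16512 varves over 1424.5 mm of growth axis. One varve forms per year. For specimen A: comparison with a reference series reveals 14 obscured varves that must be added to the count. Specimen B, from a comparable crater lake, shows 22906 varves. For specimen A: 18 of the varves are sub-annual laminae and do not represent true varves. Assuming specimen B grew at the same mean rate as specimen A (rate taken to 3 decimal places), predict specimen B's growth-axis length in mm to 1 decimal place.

1969.9 mm

Specimen A: correcting the raw count gives 16512 − 18 + 14 = 16508 true varves.
A: 1424.5 mm over 16508 years gives 1424.5 / 16508 ≈ 0.086 mm per year.
Length of B = 0.086 × 22906 = 1969.9 mm.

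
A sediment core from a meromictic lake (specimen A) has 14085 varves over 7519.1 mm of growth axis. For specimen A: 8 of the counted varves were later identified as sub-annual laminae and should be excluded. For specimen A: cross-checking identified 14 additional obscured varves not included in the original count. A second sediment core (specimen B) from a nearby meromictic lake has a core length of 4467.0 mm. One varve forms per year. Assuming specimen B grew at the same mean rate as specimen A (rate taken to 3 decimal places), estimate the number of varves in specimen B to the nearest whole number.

8365 varves

Specimen A: adjusted count: 14085 − 8 + 14 = 14091 varves.
A: Extension rate ≈ 7519.1 / 14091 = 0.534 mm per year.
B spans 4467.0 / 0.534 = 8365.17 years ≈ 8365 varves.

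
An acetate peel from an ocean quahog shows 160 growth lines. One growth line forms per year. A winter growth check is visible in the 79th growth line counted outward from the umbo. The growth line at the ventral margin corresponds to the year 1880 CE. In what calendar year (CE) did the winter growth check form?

Between growth line 79 and the ventral margin there are 160 − 79 = 81 growth lines.
The growth line at the ventral margin is 1880 CE, so the winter growth check dates to 1880 − 81 = 1799 CE.

1799 CE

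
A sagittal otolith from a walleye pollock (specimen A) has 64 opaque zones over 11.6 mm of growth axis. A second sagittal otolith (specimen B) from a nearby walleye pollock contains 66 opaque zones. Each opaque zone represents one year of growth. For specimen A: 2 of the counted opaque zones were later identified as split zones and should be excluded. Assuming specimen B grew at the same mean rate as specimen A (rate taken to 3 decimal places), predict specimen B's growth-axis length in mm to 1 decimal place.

12.3 mm

Specimen A: correcting the raw count gives 64 − 2 = 62 true opaque zones.
A: Extension rate ≈ 11.6 / 62 = 0.187 mm per year.
Length of B = 0.187 × 66 = 12.3 mm.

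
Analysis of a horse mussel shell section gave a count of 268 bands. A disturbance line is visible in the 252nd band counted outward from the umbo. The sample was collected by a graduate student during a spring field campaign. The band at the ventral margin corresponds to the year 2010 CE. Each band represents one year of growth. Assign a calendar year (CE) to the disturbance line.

Between band 252 and the ventral margin there are 268 − 252 = 16 bands.
2010 − 16 = 1994 CE.

1994 CE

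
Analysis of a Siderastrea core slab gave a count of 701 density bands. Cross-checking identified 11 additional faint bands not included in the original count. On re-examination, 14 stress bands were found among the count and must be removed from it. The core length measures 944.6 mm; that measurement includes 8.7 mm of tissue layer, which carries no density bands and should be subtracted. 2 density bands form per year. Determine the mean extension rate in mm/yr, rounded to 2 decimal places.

After corrections the count is 701 − 14 + 11 = 698 density bands.
698 density bands at 2 per year is 698 / 2 = 349 years.
The growth record spans 944.6 − 8.7 = 935.9 mm.
935.9 mm over 349 years gives 935.9 / 349 ≈ 2.68 mm/yr.

2.68 mm/yr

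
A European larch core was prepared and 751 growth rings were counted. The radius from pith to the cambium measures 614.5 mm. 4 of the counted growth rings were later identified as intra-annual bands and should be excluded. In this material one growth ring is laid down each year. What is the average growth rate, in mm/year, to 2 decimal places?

Correcting the raw count gives 751 − 4 = 747 true growth rings.
Extension rate ≈ 614.5 / 747 = 0.82 mm/year.

0.82 mm/year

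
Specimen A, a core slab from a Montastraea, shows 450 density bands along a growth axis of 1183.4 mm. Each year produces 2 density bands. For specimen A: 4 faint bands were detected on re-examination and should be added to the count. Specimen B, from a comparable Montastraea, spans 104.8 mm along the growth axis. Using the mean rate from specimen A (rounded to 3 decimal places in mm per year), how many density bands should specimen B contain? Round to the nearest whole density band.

Specimen A: after corrections the count is 450 + 4 = 454 density bands.
Specimen A: with 2 density bands per year, 454 / 2 = 227 years.
A: Extension rate ≈ 1183.4 / 227 = 5.213 mm/year.
Specimen B: 104.8 mm / 5.213 mm per year = 20.10 years; at 2 density bands per year that is 20.10 × 2 ≈ 40 density bands.

40 density bands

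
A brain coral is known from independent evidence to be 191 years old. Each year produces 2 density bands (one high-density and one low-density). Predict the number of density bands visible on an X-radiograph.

191 years at 2 density bands per year gives 191 × 2 = 382 density bands.
So 382 density bands should be present.

382 density bands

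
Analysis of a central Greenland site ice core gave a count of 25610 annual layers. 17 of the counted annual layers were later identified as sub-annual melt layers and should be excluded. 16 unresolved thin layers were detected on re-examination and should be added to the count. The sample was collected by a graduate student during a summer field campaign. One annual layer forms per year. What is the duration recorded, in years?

25609 yr

Adjusted count: 25610 − 17 + 16 = 25609 annual layers.
At one annual layer per year, that is 25609 years.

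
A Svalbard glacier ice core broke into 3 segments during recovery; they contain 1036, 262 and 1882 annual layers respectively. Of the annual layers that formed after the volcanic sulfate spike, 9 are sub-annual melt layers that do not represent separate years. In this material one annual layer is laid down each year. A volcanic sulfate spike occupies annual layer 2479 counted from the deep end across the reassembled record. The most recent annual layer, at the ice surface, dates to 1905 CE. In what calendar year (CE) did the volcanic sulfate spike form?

1213 CE

Total annual layers = 1036 + 262 + 1882 = 3180.
The volcanic sulfate spike sits at annual layer 2479 from the deep end, so 3180 − 2479 = 701 annual layers formed after it.
Excluding 9 false annual layers: 701 − 9 = 692.
Counting back 692 years from 1905 CE places the volcanic sulfate spike in 1905 − 692 = 1213 CE.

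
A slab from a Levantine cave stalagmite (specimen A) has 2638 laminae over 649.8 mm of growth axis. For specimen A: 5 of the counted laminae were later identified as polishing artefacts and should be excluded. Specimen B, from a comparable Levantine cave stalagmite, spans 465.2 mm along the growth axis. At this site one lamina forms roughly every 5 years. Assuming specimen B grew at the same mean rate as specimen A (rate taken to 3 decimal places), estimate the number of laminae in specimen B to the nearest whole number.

Specimen A: after corrections the count is 2638 − 5 = 2633 laminae.
Specimen A: 2633 laminae at 5 years each span 2633 × 5 = 13165 years.
A: Extension rate ≈ 649.8 / 13165 = 0.049 mm/yr.
B spans 465.2 / 0.049 = 9493.88 years; at 5 years per lamina that is 9493.88 / 5 ≈ 1899 laminae.

1899 laminae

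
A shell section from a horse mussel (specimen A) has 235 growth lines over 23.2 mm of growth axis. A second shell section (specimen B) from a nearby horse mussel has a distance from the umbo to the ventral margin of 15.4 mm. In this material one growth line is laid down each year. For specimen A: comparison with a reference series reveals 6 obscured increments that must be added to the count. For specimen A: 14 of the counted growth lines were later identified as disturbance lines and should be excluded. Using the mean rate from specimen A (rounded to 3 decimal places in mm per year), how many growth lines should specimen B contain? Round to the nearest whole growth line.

Specimen A: correcting the raw count gives 235 − 14 + 6 = 227 true growth lines.
A: Mean rate = 23.2 mm / 227 years ≈ 0.102 mm/yr.
For B, 15.4 / 0.102 = 150.98 years ≈ 151 growth lines.

151 growth lines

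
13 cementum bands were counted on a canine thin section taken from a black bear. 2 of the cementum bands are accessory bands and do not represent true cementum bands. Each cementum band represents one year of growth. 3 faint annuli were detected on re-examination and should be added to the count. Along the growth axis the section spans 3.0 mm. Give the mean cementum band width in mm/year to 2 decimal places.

Adjusted count: 13 − 2 + 3 = 14 cementum bands.
3.0 mm over 14 years gives 3.0 / 14 ≈ 0.21 mm/year.

0.21 mm/year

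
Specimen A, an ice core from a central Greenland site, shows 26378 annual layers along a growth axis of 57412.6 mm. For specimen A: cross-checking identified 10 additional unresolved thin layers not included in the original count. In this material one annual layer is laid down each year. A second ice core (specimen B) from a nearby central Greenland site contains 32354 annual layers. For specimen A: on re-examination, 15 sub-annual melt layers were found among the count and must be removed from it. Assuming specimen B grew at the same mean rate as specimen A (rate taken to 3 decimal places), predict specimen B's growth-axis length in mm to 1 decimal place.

70434.7 mm

Specimen A: correcting the raw count gives 26378 − 15 + 10 = 26373 true annual layers.
A: Mean rate = 57412.6 mm / 26373 years ≈ 2.177 mm/yr.
For B, 2.177 mm/year × 32354 years = 70434.7 mm.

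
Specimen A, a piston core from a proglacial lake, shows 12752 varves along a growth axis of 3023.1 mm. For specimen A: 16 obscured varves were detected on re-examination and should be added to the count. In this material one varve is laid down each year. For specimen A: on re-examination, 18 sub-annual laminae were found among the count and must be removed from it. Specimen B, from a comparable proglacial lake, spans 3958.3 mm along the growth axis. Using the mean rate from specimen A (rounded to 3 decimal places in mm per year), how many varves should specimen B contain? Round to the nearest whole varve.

16702 varves

Specimen A: correcting the raw count gives 12752 − 18 + 16 = 12750 true varves.
A: Mean rate = 3023.1 mm / 12750 years ≈ 0.237 mm/yr.
Specimen B: 3958.3 mm / 0.237 mm per year = 16701.69 years ≈ 16702 varves.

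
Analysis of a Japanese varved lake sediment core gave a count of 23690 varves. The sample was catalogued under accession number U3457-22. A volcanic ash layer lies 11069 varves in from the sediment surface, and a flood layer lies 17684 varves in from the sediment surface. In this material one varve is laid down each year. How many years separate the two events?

The two markers are separated by 17684 − 11069 = 6615 varves.
One varve per year makes the interval 6615 years.

6615 years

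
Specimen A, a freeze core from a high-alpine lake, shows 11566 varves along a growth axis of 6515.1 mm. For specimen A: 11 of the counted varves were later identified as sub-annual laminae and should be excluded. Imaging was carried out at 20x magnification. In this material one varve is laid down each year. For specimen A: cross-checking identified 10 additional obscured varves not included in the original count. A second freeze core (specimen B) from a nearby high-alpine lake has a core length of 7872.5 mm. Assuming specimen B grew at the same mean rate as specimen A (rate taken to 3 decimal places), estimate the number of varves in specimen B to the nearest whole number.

13983 varves

Specimen A: true varve count = 11566 − 11 + 10 = 11565.
A: Mean rate = 6515.1 mm / 11565 years ≈ 0.563 mm/yr.
For B, 7872.5 / 0.563 = 13983.13 years ≈ 13983 varves.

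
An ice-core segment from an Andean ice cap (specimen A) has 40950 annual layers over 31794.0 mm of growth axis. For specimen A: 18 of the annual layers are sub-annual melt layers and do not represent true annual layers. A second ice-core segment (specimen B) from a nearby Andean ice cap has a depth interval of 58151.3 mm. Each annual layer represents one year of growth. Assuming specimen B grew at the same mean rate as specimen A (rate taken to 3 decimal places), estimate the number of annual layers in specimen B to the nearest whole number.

74841 annual layers

Specimen A: adjusted count: 40950 − 18 = 40932 annual layers.
A: Extension rate ≈ 31794.0 / 40932 = 0.777 mm/year.
B spans 58151.3 / 0.777 = 74840.80 years ≈ 74841 annual layers.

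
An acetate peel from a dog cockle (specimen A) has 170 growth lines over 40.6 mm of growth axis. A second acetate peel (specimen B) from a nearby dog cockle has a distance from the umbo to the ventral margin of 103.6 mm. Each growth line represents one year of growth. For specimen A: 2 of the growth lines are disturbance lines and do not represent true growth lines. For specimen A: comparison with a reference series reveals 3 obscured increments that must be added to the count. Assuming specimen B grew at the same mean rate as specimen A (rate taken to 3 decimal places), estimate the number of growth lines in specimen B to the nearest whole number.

437 growth lines

Specimen A: adjusted count: 170 − 2 + 3 = 171 growth lines.
A: Mean rate = 40.6 mm / 171 years ≈ 0.237 mm/year.
For B, 103.6 / 0.237 = 437.13 years ≈ 437 growth lines.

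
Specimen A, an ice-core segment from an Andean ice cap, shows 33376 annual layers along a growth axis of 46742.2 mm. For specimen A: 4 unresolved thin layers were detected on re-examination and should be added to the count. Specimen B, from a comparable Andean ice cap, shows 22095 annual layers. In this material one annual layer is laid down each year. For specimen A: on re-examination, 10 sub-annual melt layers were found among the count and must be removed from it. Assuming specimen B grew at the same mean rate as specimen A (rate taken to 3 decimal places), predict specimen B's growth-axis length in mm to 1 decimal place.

30955.1 mm

Specimen A: after corrections the count is 33376 − 10 + 4 = 33370 annual layers.
A: Mean rate = 46742.2 mm / 33370 years ≈ 1.401 mm per year.
B's length ≈ 1.401 × 22095 = 30955.1 mm.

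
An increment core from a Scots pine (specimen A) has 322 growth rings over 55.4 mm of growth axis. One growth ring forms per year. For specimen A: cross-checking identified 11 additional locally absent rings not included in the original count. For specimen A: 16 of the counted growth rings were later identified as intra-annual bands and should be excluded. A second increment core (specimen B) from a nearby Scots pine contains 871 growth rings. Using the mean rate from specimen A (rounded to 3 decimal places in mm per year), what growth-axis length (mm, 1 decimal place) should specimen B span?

Specimen A: adjusted count: 322 − 16 + 11 = 317 growth rings.
A: Mean rate = 55.4 mm / 317 years ≈ 0.175 mm per year.
B's length ≈ 0.175 × 871 = 152.4 mm.

152.4 mm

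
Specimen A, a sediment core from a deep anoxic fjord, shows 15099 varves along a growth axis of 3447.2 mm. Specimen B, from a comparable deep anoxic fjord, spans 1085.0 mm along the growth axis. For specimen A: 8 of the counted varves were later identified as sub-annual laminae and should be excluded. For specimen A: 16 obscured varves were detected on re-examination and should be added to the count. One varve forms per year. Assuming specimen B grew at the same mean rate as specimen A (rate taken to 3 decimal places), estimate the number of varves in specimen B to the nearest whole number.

Specimen A: correcting the raw count gives 15099 − 8 + 16 = 15107 true varves.
A: Mean rate = 3447.2 mm / 15107 years ≈ 0.228 mm per year.
For B, 1085.0 / 0.228 = 4758.77 years ≈ 4759 varves.

4759 varves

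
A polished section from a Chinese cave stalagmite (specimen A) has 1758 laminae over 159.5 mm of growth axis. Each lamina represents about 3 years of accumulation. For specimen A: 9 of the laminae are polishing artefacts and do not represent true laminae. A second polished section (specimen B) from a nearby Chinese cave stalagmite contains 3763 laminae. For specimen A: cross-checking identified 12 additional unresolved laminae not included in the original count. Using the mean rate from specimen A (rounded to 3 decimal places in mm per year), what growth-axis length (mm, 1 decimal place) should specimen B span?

338.7 mm

Specimen A: adjusted count: 1758 − 9 + 12 = 1761 laminae.
Specimen A: multiplying by 3 years per lamina: 1761 × 3 = 5283 years.
A: Mean rate = 159.5 mm / 5283 years ≈ 0.030 mm/yr.
Specimen B: 3763 laminae at 3 years each span 3763 × 3 = 11289 years. B's length ≈ 0.030 × 11289 = 338.7 mm.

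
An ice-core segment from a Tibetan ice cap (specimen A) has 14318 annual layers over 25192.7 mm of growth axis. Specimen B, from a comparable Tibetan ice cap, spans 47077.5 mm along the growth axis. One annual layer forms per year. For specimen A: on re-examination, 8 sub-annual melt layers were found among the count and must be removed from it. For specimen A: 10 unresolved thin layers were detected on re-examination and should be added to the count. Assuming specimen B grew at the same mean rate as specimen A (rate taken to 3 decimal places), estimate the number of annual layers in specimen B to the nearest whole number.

Specimen A: correcting the raw count gives 14318 − 8 + 10 = 14320 true annual layers.
A: 25192.7 mm over 14320 years gives 25192.7 / 14320 ≈ 1.759 mm per year.
B spans 47077.5 / 1.759 = 26763.79 years ≈ 26764 annual layers.

26764 annual layers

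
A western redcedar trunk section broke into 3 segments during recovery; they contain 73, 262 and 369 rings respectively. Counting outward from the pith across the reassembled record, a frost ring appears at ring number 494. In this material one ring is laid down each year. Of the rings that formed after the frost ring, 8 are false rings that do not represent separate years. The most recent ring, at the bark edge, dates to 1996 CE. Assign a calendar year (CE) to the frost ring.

1794 CE

Total rings = 73 + 262 + 369 = 704.
Between ring 494 and the bark edge there are 704 − 494 = 210 rings.
Excluding 8 false rings: 210 − 8 = 202.
Counting back 202 years from 1996 CE places the frost ring in 1996 − 202 = 1794 CE.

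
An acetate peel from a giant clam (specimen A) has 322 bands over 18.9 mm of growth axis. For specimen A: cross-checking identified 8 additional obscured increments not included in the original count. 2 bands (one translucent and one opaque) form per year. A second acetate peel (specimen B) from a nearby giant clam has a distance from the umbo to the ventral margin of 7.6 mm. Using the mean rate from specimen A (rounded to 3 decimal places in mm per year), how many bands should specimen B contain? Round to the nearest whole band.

132 bands

Specimen A: adjusted count: 322 + 8 = 330 bands.
Specimen A: 330 bands at 2 per year is 330 / 2 = 165 years.
A: Extension rate ≈ 18.9 / 165 = 0.115 mm/yr.
B spans 7.6 / 0.115 = 66.09 years; at 2 bands per year that is 66.09 × 2 ≈ 132 bands.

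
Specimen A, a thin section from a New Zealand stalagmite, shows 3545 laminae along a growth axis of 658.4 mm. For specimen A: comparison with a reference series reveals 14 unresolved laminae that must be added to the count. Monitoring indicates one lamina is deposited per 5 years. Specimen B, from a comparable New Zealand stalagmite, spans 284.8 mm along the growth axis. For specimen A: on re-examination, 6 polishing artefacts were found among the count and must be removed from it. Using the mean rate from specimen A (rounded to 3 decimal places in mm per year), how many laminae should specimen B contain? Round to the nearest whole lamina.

Specimen A: correcting the raw count gives 3545 − 6 + 14 = 3553 true laminae.
Specimen A: at 5 years per lamina, 3553 × 5 = 17765 years.
A: Extension rate ≈ 658.4 / 17765 = 0.037 mm per year.
Specimen B: 284.8 mm / 0.037 mm per year = 7697.30 years; at 5 years per lamina that is 7697.30 / 5 ≈ 1539 laminae.

1539 laminae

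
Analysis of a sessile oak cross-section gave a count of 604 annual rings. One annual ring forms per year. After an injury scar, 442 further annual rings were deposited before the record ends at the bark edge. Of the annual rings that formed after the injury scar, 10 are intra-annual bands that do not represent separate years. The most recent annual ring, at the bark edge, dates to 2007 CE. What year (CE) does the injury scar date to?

442 annual rings post-date the injury scar.
Removing the 10 false annual rings leaves 442 − 10 = 432 true annual rings beyond the injury scar.
Counting back 432 years from 2007 CE places the injury scar in 2007 − 432 = 1575 CE.

1575 CE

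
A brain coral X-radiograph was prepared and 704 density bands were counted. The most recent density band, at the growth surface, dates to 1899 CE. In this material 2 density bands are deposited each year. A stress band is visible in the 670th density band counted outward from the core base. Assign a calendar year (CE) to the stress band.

1882 CE

The stress band sits at density band 670 from the core base, so 704 − 670 = 34 density bands formed after it.
With 2 density bands per year, 34 / 2 = 17 years.
The density band at the growth surface is 1899 CE, so the stress band dates to 1899 − 17 = 1882 CE.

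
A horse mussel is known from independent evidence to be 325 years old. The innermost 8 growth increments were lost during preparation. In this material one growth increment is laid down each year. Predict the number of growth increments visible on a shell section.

At one growth increment per year, 325 years correspond to 325 growth increments.
325 − 8 missed = 317 growth increments expected in the prepared section.

317 growth increments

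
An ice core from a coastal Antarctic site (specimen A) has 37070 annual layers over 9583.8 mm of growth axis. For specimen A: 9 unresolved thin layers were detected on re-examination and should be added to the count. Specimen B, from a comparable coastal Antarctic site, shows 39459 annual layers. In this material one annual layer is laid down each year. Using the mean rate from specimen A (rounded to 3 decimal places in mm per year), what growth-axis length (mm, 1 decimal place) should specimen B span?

10180.4 mm

Specimen A: after corrections the count is 37070 + 9 = 37079 annual layers.
A: Mean rate = 9583.8 mm / 37079 years ≈ 0.258 mm per year.
B's length ≈ 0.258 × 39459 = 10180.4 mm.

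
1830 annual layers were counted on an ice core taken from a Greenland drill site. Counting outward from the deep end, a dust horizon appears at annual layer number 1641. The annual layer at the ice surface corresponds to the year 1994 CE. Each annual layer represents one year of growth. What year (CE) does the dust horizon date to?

The dust horizon sits at annual layer 1641 from the deep end, so 1830 − 1641 = 189 annual layers formed after it.
1994 − 189 = 1805 CE.

1805 CE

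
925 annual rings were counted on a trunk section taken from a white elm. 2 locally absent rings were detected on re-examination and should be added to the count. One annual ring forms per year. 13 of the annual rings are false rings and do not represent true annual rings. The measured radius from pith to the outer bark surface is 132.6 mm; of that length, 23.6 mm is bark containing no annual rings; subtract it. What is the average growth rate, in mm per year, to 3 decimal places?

0.119 mm per year

Correcting the raw count gives 925 − 13 + 2 = 914 true annual rings.
Removing the 23.6 mm offcut leaves 132.6 − 23.6 = 109.0 mm.
109.0 mm over 914 years gives 109.0 / 914 ≈ 0.119 mm per year.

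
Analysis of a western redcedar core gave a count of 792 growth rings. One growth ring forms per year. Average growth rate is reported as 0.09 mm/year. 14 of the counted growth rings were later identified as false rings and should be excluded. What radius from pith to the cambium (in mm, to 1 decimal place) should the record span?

70.0 mm

Adjusted count: 792 − 14 = 778 growth rings.
Length ≈ 0.09 × 778 = 70.0 mm.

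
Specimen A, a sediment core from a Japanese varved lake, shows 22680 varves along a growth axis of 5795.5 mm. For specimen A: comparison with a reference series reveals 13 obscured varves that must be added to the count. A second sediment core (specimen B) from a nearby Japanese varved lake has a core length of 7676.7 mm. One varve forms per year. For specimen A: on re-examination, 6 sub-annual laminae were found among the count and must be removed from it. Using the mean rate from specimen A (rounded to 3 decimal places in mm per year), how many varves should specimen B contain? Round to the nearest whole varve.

Specimen A: true varve count = 22680 − 6 + 13 = 22687.
A: Extension rate ≈ 5795.5 / 22687 = 0.255 mm/year.
For B, 7676.7 / 0.255 = 30104.71 years ≈ 30105 varves.

30105 varves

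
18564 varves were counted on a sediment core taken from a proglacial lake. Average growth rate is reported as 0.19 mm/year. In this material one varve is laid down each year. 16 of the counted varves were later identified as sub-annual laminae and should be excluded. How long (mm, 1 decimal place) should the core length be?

Correcting the raw count gives 18564 − 16 = 18548 true varves.
18548 years at 0.19 mm/year gives 0.19 × 18548 = 3524.1 mm.

3524.1 mm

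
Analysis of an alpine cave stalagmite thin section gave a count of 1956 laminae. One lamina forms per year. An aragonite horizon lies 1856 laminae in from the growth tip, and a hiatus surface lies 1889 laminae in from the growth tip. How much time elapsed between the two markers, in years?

Separation: 1889 − 1856 = 33 laminae.
One lamina per year makes the interval 33 years.

33 years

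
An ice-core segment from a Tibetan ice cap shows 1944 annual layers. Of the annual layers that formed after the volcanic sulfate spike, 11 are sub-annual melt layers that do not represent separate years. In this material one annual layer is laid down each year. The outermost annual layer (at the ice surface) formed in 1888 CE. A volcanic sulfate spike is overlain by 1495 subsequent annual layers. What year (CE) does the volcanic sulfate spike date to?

There are 1495 annual layers younger than the volcanic sulfate spike.
1495 − 11 false = 1484 true annual layers after the volcanic sulfate spike.
The annual layer at the ice surface is 1888 CE, so the volcanic sulfate spike dates to 1888 − 1484 = 404 CE.

404 CE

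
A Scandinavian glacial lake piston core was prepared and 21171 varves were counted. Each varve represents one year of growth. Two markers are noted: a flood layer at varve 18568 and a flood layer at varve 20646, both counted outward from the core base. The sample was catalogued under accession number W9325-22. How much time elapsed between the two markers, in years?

2078 years

Separation: 20646 − 18568 = 2078 varves.
At one varve per year, 2078 years elapsed between them.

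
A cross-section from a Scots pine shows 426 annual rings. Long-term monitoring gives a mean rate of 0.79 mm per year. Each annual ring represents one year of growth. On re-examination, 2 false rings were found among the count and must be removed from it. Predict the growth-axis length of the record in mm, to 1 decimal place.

335.0 mm

After corrections the count is 426 − 2 = 424 annual rings.
Length ≈ 0.79 × 424 = 335.0 mm.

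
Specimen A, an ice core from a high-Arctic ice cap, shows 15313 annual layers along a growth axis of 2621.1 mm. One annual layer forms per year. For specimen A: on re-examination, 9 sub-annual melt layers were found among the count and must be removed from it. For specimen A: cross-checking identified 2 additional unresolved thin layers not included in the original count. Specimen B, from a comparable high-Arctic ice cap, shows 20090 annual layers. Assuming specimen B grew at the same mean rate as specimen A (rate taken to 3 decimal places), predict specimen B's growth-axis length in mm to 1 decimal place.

3435.4 mm

Specimen A: true annual layer count = 15313 − 9 + 2 = 15306.
A: Mean rate = 2621.1 mm / 15306 years ≈ 0.171 mm/year.
Length of B = 0.171 × 20090 = 3435.4 mm.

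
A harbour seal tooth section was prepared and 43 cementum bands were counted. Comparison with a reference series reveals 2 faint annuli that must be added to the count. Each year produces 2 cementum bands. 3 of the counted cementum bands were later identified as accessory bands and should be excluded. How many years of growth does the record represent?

After corrections the count is 43 − 3 + 2 = 42 cementum bands.
With 2 cementum bands per year, 42 / 2 = 21 years.

21 years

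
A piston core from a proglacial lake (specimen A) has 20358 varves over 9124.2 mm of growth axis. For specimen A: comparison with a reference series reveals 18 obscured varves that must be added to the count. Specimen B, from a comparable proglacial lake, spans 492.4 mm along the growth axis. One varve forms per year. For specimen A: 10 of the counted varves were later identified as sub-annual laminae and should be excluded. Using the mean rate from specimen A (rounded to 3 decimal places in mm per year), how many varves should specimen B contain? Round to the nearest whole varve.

1099 varves

Specimen A: adjusted count: 20358 − 10 + 18 = 20366 varves.
A: Extension rate ≈ 9124.2 / 20366 = 0.448 mm/yr.
Specimen B: 492.4 mm / 0.448 mm per year = 1099.11 years ≈ 1099 varves.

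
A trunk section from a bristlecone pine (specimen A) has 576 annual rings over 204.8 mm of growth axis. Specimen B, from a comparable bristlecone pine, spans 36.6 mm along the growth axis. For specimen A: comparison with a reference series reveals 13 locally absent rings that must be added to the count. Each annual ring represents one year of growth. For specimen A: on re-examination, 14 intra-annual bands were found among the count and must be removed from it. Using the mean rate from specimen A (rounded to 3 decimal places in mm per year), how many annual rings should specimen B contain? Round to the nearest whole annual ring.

103 annual rings

Specimen A: after corrections the count is 576 − 14 + 13 = 575 annual rings.
A: 204.8 mm over 575 years gives 204.8 / 575 ≈ 0.356 mm/year.
Specimen B: 36.6 mm / 0.356 mm per year = 102.81 years ≈ 103 annual rings.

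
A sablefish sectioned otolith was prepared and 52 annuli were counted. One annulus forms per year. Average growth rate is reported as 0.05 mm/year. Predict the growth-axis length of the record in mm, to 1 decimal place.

The record spans 52 years at 0.05 mm per year.
Predicted length = 0.05 mm/year × 52 years = 2.6 mm.

2.6 mm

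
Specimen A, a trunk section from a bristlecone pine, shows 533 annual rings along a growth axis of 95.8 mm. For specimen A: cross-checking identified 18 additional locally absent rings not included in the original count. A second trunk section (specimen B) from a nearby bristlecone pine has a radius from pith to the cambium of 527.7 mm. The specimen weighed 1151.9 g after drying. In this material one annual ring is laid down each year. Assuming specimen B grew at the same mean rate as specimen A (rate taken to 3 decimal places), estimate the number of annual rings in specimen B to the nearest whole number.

3033 annual rings

Specimen A: correcting the raw count gives 533 + 18 = 551 true annual rings.
A: Mean rate = 95.8 mm / 551 years ≈ 0.174 mm per year.
Specimen B: 527.7 mm / 0.174 mm per year = 3032.76 years ≈ 3033 annual rings.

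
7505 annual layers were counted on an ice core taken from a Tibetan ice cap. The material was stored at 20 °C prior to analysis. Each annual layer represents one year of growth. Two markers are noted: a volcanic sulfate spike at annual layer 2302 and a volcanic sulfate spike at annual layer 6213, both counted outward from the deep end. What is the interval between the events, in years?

6213 − 2302 = 3911 annual layers lie between the two events.
At one annual layer per year, 3911 years elapsed between them.

3911 years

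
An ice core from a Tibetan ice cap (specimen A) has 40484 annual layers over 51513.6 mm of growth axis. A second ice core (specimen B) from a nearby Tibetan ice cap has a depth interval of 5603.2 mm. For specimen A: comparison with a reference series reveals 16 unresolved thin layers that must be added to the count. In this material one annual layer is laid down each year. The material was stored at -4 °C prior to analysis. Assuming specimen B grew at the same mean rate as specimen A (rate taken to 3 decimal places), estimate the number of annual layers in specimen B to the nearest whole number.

Specimen A: adjusted count: 40484 + 16 = 40500 annual layers.
A: Extension rate ≈ 51513.6 / 40500 = 1.272 mm/yr.
For B, 5603.2 / 1.272 = 4405.03 years ≈ 4405 annual layers.

4405 annual layers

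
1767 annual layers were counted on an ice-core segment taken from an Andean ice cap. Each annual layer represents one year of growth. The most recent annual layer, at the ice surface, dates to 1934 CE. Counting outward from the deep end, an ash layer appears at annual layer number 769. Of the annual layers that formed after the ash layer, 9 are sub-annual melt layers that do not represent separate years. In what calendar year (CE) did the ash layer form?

Between annual layer 769 and the ice surface there are 1767 − 769 = 998 annual layers.
Excluding 9 false annual layers: 998 − 9 = 989.
Counting back 989 years from 1934 CE places the ash layer in 1934 − 989 = 945 CE.

945 CE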